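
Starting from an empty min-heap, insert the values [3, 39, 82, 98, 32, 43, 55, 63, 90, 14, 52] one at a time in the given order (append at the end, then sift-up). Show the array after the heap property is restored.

Insert 3:
  append 3 at index 0 → [3] (no swap needed)
Insert 39:
  append 39 at index 1 → [3, 39] (no swap needed)
Insert 82:
  append 82 at index 2 → [3, 39, 82] (no swap needed)
Insert 98:
  append 98 at index 3 → [3, 39, 82, 98] (no swap needed)
Insert 32:
  append 32 at index 4 → [3, 39, 82, 98, 32]
  32 < parent 39 at index 1, swap → [3, 32, 82, 98, 39]
Insert 43:
  append 43 at index 5 → [3, 32, 82, 98, 39, 43]
  43 < parent 82 at index 2, swap → [3, 32, 43, 98, 39, 82]
Insert 55:
  append 55 at index 6 → [3, 32, 43, 98, 39, 82, 55] (no swap needed)
Insert 63:
  append 63 at index 7 → [3, 32, 43, 98, 39, 82, 55, 63]
  63 < parent 98 at index 3, swap → [3, 32, 43, 63, 39, 82, 55, 98]
Insert 90:
  append 90 at index 8 → [3, 32, 43, 63, 39, 82, 55, 98, 90] (no swap needed)
Insert 14:
  append 14 at index 9 → [3, 32, 43, 63, 39, 82, 55, 98, 90, 14]
  14 < parent 39 at index 4, swap → [3, 32, 43, 63, 14, 82, 55, 98, 90, 39]
  14 < parent 32 at index 1, swap → [3, 14, 43, 63, 32, 82, 55, 98, 90, 39]
Insert 52:
  append 52 at index 10 → [3, 14, 43, 63, 32, 82, 55, 98, 90, 39, 52] (no swap needed)

[3, 14, 43, 63, 32, 82, 55, 98, 90, 39, 52]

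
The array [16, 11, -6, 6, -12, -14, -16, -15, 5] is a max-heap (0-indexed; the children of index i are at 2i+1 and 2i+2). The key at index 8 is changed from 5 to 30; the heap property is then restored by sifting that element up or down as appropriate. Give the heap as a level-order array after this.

[30, 16, -6, 11, -12, -14, -16, -15, 6]

set index 8 from 5 to 30 → [16, 11, -6, 6, -12, -14, -16, -15, 30]
30 > parent 6 at index 3, swap → [16, 11, -6, 30, -12, -14, -16, -15, 6]
30 > parent 11 at index 1, swap → [16, 30, -6, 11, -12, -14, -16, -15, 6]
30 > parent 16 at index 0, swap → [30, 16, -6, 11, -12, -14, -16, -15, 6]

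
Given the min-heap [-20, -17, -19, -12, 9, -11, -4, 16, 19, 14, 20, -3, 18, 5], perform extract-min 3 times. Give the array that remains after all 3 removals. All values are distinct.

[-12, 5, -11, 16, 9, -3, -4, 18, 19, 14, 20]

extract-min #1 returns -20:
  remove root -20; move last element 5 to root → [5, -17, -19, -12, 9, -11, -4, 16, 19, 14, 20, -3, 18]
  5 vs smaller child -19 at index 2, swap → [-19, -17, 5, -12, 9, -11, -4, 16, 19, 14, 20, -3, 18]
  5 vs smaller child -11 at index 5, swap → [-19, -17, -11, -12, 9, 5, -4, 16, 19, 14, 20, -3, 18]
  5 vs smaller child -3 at index 11, swap → [-19, -17, -11, -12, 9, -3, -4, 16, 19, 14, 20, 5, 18]
extract-min #2 returns -19:
  remove root -19; move last element 18 to root → [18, -17, -11, -12, 9, -3, -4, 16, 19, 14, 20, 5]
  18 vs smaller child -17 at index 1, swap → [-17, 18, -11, -12, 9, -3, -4, 16, 19, 14, 20, 5]
  18 vs smaller child -12 at index 3, swap → [-17, -12, -11, 18, 9, -3, -4, 16, 19, 14, 20, 5]
  18 vs smaller child 16 at index 7, swap → [-17, -12, -11, 16, 9, -3, -4, 18, 19, 14, 20, 5]
extract-min #3 returns -17:
  remove root -17; move last element 5 to root → [5, -12, -11, 16, 9, -3, -4, 18, 19, 14, 20]
  5 vs smaller child -12 at index 1, swap → [-12, 5, -11, 16, 9, -3, -4, 18, 19, 14, 20]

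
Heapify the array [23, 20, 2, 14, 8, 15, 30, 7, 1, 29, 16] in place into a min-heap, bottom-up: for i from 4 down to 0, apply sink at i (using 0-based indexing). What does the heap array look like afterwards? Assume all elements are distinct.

[1, 7, 2, 14, 8, 15, 30, 20, 23, 29, 16]

sift down from index 4: already satisfies heap property
sift down from index 3:
  14 vs smaller child 1 at index 8, swap → [23, 20, 2, 1, 8, 15, 30, 7, 14, 29, 16]
sift down from index 2: already satisfies heap property
sift down from index 1:
  20 vs smaller child 1 at index 3, swap → [23, 1, 2, 20, 8, 15, 30, 7, 14, 29, 16]
  20 vs smaller child 7 at index 7, swap → [23, 1, 2, 7, 8, 15, 30, 20, 14, 29, 16]
sift down from index 0:
  23 vs smaller child 1 at index 1, swap → [1, 23, 2, 7, 8, 15, 30, 20, 14, 29, 16]
  23 vs smaller child 7 at index 3, swap → [1, 7, 2, 23, 8, 15, 30, 20, 14, 29, 16]
  23 vs smaller child 14 at index 8, swap → [1, 7, 2, 14, 8, 15, 30, 20, 23, 29, 16]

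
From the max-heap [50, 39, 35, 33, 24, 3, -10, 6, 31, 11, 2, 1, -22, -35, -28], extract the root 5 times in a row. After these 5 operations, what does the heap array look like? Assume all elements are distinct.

extract-max #1 returns 50:
  remove root 50; move last element -28 to root → [-28, 39, 35, 33, 24, 3, -10, 6, 31, 11, 2, 1, -22, -35]
  -28 vs larger child 39 at index 1, swap → [39, -28, 35, 33, 24, 3, -10, 6, 31, 11, 2, 1, -22, -35]
  -28 vs larger child 33 at index 3, swap → [39, 33, 35, -28, 24, 3, -10, 6, 31, 11, 2, 1, -22, -35]
  -28 vs larger child 31 at index 8, swap → [39, 33, 35, 31, 24, 3, -10, 6, -28, 11, 2, 1, -22, -35]
extract-max #2 returns 39:
  remove root 39; move last element -35 to root → [-35, 33, 35, 31, 24, 3, -10, 6, -28, 11, 2, 1, -22]
  -35 vs larger child 35 at index 2, swap → [35, 33, -35, 31, 24, 3, -10, 6, -28, 11, 2, 1, -22]
  -35 vs larger child 3 at index 5, swap → [35, 33, 3, 31, 24, -35, -10, 6, -28, 11, 2, 1, -22]
  -35 vs larger child 1 at index 11, swap → [35, 33, 3, 31, 24, 1, -10, 6, -28, 11, 2, -35, -22]
extract-max #3 returns 35:
  remove root 35; move last element -22 to root → [-22, 33, 3, 31, 24, 1, -10, 6, -28, 11, 2, -35]
  -22 vs larger child 33 at index 1, swap → [33, -22, 3, 31, 24, 1, -10, 6, -28, 11, 2, -35]
  -22 vs larger child 31 at index 3, swap → [33, 31, 3, -22, 24, 1, -10, 6, -28, 11, 2, -35]
  -22 vs larger child 6 at index 7, swap → [33, 31, 3, 6, 24, 1, -10, -22, -28, 11, 2, -35]
extract-max #4 returns 33:
  remove root 33; move last element -35 to root → [-35, 31, 3, 6, 24, 1, -10, -22, -28, 11, 2]
  -35 vs larger child 31 at index 1, swap → [31, -35, 3, 6, 24, 1, -10, -22, -28, 11, 2]
  -35 vs larger child 24 at index 4, swap → [31, 24, 3, 6, -35, 1, -10, -22, -28, 11, 2]
  -35 vs larger child 11 at index 9, swap → [31, 24, 3, 6, 11, 1, -10, -22, -28, -35, 2]
extract-max #5 returns 31:
  remove root 31; move last element 2 to root → [2, 24, 3, 6, 11, 1, -10, -22, -28, -35]
  2 vs larger child 24 at index 1, swap → [24, 2, 3, 6, 11, 1, -10, -22, -28, -35]
  2 vs larger child 11 at index 4, swap → [24, 11, 3, 6, 2, 1, -10, -22, -28, -35]

[24, 11, 3, 6, 2, 1, -10, -22, -28, -35]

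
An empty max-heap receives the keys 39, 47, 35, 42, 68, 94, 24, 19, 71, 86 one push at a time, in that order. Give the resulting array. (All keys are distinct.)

[94, 86, 68, 47, 71, 35, 24, 19, 39, 42]

Insert 39:
  append 39 at index 0 → [39] (no swap needed)
Insert 47:
  append 47 at index 1 → [39, 47]
  47 > parent 39 at index 0, swap → [47, 39]
Insert 35:
  append 35 at index 2 → [47, 39, 35] (no swap needed)
Insert 42:
  append 42 at index 3 → [47, 39, 35, 42]
  42 > parent 39 at index 1, swap → [47, 42, 35, 39]
Insert 68:
  append 68 at index 4 → [47, 42, 35, 39, 68]
  68 > parent 42 at index 1, swap → [47, 68, 35, 39, 42]
  68 > parent 47 at index 0, swap → [68, 47, 35, 39, 42]
Insert 94:
  append 94 at index 5 → [68, 47, 35, 39, 42, 94]
  94 > parent 35 at index 2, swap → [68, 47, 94, 39, 42, 35]
  94 > parent 68 at index 0, swap → [94, 47, 68, 39, 42, 35]
Insert 24:
  append 24 at index 6 → [94, 47, 68, 39, 42, 35, 24] (no swap needed)
Insert 19:
  append 19 at index 7 → [94, 47, 68, 39, 42, 35, 24, 19] (no swap needed)
Insert 71:
  append 71 at index 8 → [94, 47, 68, 39, 42, 35, 24, 19, 71]
  71 > parent 39 at index 3, swap → [94, 47, 68, 71, 42, 35, 24, 19, 39]
  71 > parent 47 at index 1, swap → [94, 71, 68, 47, 42, 35, 24, 19, 39]
Insert 86:
  append 86 at index 9 → [94, 71, 68, 47, 42, 35, 24, 19, 39, 86]
  86 > parent 42 at index 4, swap → [94, 71, 68, 47, 86, 35, 24, 19, 39, 42]
  86 > parent 71 at index 1, swap → [94, 86, 68, 47, 71, 35, 24, 19, 39, 42]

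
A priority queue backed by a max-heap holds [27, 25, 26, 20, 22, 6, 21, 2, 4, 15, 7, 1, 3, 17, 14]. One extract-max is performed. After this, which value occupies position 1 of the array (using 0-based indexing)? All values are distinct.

25

remove root 27; move last element 14 to root → [14, 25, 26, 20, 22, 6, 21, 2, 4, 15, 7, 1, 3, 17]
14 vs larger child 26 at index 2, swap → [26, 25, 14, 20, 22, 6, 21, 2, 4, 15, 7, 1, 3, 17]
14 vs larger child 21 at index 6, swap → [26, 25, 21, 20, 22, 6, 14, 2, 4, 15, 7, 1, 3, 17]
14 vs only child 17 at index 13, swap → [26, 25, 21, 20, 22, 6, 17, 2, 4, 15, 7, 1, 3, 14]
resulting array: [26, 25, 21, 20, 22, 6, 17, 2, 4, 15, 7, 1, 3, 14]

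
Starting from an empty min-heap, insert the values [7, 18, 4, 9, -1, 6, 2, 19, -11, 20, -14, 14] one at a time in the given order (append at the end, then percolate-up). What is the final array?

Insert 7:
  append 7 at index 0 → [7] (no swap needed)
Insert 18:
  append 18 at index 1 → [7, 18] (no swap needed)
Insert 4:
  append 4 at index 2 → [7, 18, 4]
  4 < parent 7 at index 0, swap → [4, 18, 7]
Insert 9:
  append 9 at index 3 → [4, 18, 7, 9]
  9 < parent 18 at index 1, swap → [4, 9, 7, 18]
Insert -1:
  append -1 at index 4 → [4, 9, 7, 18, -1]
  -1 < parent 9 at index 1, swap → [4, -1, 7, 18, 9]
  -1 < parent 4 at index 0, swap → [-1, 4, 7, 18, 9]
Insert 6:
  append 6 at index 5 → [-1, 4, 7, 18, 9, 6]
  6 < parent 7 at index 2, swap → [-1, 4, 6, 18, 9, 7]
Insert 2:
  append 2 at index 6 → [-1, 4, 6, 18, 9, 7, 2]
  2 < parent 6 at index 2, swap → [-1, 4, 2, 18, 9, 7, 6]
Insert 19:
  append 19 at index 7 → [-1, 4, 2, 18, 9, 7, 6, 19] (no swap needed)
Insert -11:
  append -11 at index 8 → [-1, 4, 2, 18, 9, 7, 6, 19, -11]
  -11 < parent 18 at index 3, swap → [-1, 4, 2, -11, 9, 7, 6, 19, 18]
  -11 < parent 4 at index 1, swap → [-1, -11, 2, 4, 9, 7, 6, 19, 18]
  -11 < parent -1 at index 0, swap → [-11, -1, 2, 4, 9, 7, 6, 19, 18]
Insert 20:
  append 20 at index 9 → [-11, -1, 2, 4, 9, 7, 6, 19, 18, 20] (no swap needed)
Insert -14:
  append -14 at index 10 → [-11, -1, 2, 4, 9, 7, 6, 19, 18, 20, -14]
  -14 < parent 9 at index 4, swap → [-11, -1, 2, 4, -14, 7, 6, 19, 18, 20, 9]
  -14 < parent -1 at index 1, swap → [-11, -14, 2, 4, -1, 7, 6, 19, 18, 20, 9]
  -14 < parent -11 at index 0, swap → [-14, -11, 2, 4, -1, 7, 6, 19, 18, 20, 9]
Insert 14:
  append 14 at index 11 → [-14, -11, 2, 4, -1, 7, 6, 19, 18, 20, 9, 14] (no swap needed)

[-14, -11, 2, 4, -1, 7, 6, 19, 18, 20, 9, 14]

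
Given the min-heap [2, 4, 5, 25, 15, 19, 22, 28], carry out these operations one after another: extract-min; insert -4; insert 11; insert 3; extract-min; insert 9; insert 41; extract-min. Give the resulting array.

extract-min → returns 2:
  remove root 2; move last element 28 to root → [28, 4, 5, 25, 15, 19, 22]
  28 vs smaller child 4 at index 1, swap → [4, 28, 5, 25, 15, 19, 22]
  28 vs smaller child 15 at index 4, swap → [4, 15, 5, 25, 28, 19, 22]
insert -4:
  append -4 at index 7 → [4, 15, 5, 25, 28, 19, 22, -4]
  -4 < parent 25 at index 3, swap → [4, 15, 5, -4, 28, 19, 22, 25]
  -4 < parent 15 at index 1, swap → [4, -4, 5, 15, 28, 19, 22, 25]
  -4 < parent 4 at index 0, swap → [-4, 4, 5, 15, 28, 19, 22, 25]
insert 11:
  append 11 at index 8 → [-4, 4, 5, 15, 28, 19, 22, 25, 11]
  11 < parent 15 at index 3, swap → [-4, 4, 5, 11, 28, 19, 22, 25, 15]
insert 3:
  append 3 at index 9 → [-4, 4, 5, 11, 28, 19, 22, 25, 15, 3]
  3 < parent 28 at index 4, swap → [-4, 4, 5, 11, 3, 19, 22, 25, 15, 28]
  3 < parent 4 at index 1, swap → [-4, 3, 5, 11, 4, 19, 22, 25, 15, 28]
extract-min → returns -4:
  remove root -4; move last element 28 to root → [28, 3, 5, 11, 4, 19, 22, 25, 15]
  28 vs smaller child 3 at index 1, swap → [3, 28, 5, 11, 4, 19, 22, 25, 15]
  28 vs smaller child 4 at index 4, swap → [3, 4, 5, 11, 28, 19, 22, 25, 15]
insert 9:
  append 9 at index 9 → [3, 4, 5, 11, 28, 19, 22, 25, 15, 9]
  9 < parent 28 at index 4, swap → [3, 4, 5, 11, 9, 19, 22, 25, 15, 28]
insert 41:
  append 41 at index 10 → [3, 4, 5, 11, 9, 19, 22, 25, 15, 28, 41] (no swap needed)
extract-min → returns 3:
  remove root 3; move last element 41 to root → [41, 4, 5, 11, 9, 19, 22, 25, 15, 28]
  41 vs smaller child 4 at index 1, swap → [4, 41, 5, 11, 9, 19, 22, 25, 15, 28]
  41 vs smaller child 9 at index 4, swap → [4, 9, 5, 11, 41, 19, 22, 25, 15, 28]
  41 vs only child 28 at index 9, swap → [4, 9, 5, 11, 28, 19, 22, 25, 15, 41]

[4, 9, 5, 11, 28, 19, 22, 25, 15, 41]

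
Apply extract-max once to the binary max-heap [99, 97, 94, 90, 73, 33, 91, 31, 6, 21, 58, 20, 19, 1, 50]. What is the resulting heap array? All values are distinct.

[97, 90, 94, 50, 73, 33, 91, 31, 6, 21, 58, 20, 19, 1]

remove root 99; move last element 50 to root → [50, 97, 94, 90, 73, 33, 91, 31, 6, 21, 58, 20, 19, 1]
50 vs larger child 97 at index 1, swap → [97, 50, 94, 90, 73, 33, 91, 31, 6, 21, 58, 20, 19, 1]
50 vs larger child 90 at index 3, swap → [97, 90, 94, 50, 73, 33, 91, 31, 6, 21, 58, 20, 19, 1]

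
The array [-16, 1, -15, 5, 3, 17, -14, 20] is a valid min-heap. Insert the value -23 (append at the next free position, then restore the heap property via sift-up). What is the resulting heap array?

[-23, -16, -15, 1, 3, 17, -14, 20, 5]

append -23 at index 8 → [-16, 1, -15, 5, 3, 17, -14, 20, -23]
-23 < parent 5 at index 3, swap → [-16, 1, -15, -23, 3, 17, -14, 20, 5]
-23 < parent 1 at index 1, swap → [-16, -23, -15, 1, 3, 17, -14, 20, 5]
-23 < parent -16 at index 0, swap → [-23, -16, -15, 1, 3, 17, -14, 20, 5]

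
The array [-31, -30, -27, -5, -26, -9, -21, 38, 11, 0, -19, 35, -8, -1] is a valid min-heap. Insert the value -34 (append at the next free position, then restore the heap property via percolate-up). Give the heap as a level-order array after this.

append -34 at index 14 → [-31, -30, -27, -5, -26, -9, -21, 38, 11, 0, -19, 35, -8, -1, -34]
-34 < parent -21 at index 6, swap → [-31, -30, -27, -5, -26, -9, -34, 38, 11, 0, -19, 35, -8, -1, -21]
-34 < parent -27 at index 2, swap → [-31, -30, -34, -5, -26, -9, -27, 38, 11, 0, -19, 35, -8, -1, -21]
-34 < parent -31 at index 0, swap → [-34, -30, -31, -5, -26, -9, -27, 38, 11, 0, -19, 35, -8, -1, -21]

[-34, -30, -31, -5, -26, -9, -27, 38, 11, 0, -19, 35, -8, -1, -21]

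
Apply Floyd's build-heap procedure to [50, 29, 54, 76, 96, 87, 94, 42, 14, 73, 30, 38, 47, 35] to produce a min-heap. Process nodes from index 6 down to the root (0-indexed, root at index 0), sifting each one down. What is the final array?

sift down from index 6:
  94 vs only child 35 at index 13, swap → [50, 29, 54, 76, 96, 87, 35, 42, 14, 73, 30, 38, 47, 94]
sift down from index 5:
  87 vs smaller child 38 at index 11, swap → [50, 29, 54, 76, 96, 38, 35, 42, 14, 73, 30, 87, 47, 94]
sift down from index 4:
  96 vs smaller child 30 at index 10, swap → [50, 29, 54, 76, 30, 38, 35, 42, 14, 73, 96, 87, 47, 94]
sift down from index 3:
  76 vs smaller child 14 at index 8, swap → [50, 29, 54, 14, 30, 38, 35, 42, 76, 73, 96, 87, 47, 94]
sift down from index 2:
  54 vs smaller child 35 at index 6, swap → [50, 29, 35, 14, 30, 38, 54, 42, 76, 73, 96, 87, 47, 94]
sift down from index 1:
  29 vs smaller child 14 at index 3, swap → [50, 14, 35, 29, 30, 38, 54, 42, 76, 73, 96, 87, 47, 94]
sift down from index 0:
  50 vs smaller child 14 at index 1, swap → [14, 50, 35, 29, 30, 38, 54, 42, 76, 73, 96, 87, 47, 94]
  50 vs smaller child 29 at index 3, swap → [14, 29, 35, 50, 30, 38, 54, 42, 76, 73, 96, 87, 47, 94]
  50 vs smaller child 42 at index 7, swap → [14, 29, 35, 42, 30, 38, 54, 50, 76, 73, 96, 87, 47, 94]

[14, 29, 35, 42, 30, 38, 54, 50, 76, 73, 96, 87, 47, 94]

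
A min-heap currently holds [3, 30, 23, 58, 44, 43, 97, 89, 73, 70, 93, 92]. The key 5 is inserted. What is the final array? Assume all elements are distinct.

[3, 30, 5, 58, 44, 23, 97, 89, 73, 70, 93, 92, 43]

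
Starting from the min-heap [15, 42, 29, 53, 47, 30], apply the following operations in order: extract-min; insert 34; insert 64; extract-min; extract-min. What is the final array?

extract-min → returns 15:
  remove root 15; move last element 30 to root → [30, 42, 29, 53, 47]
  30 vs smaller child 29 at index 2, swap → [29, 42, 30, 53, 47]
insert 34:
  append 34 at index 5 → [29, 42, 30, 53, 47, 34] (no swap needed)
insert 64:
  append 64 at index 6 → [29, 42, 30, 53, 47, 34, 64] (no swap needed)
extract-min → returns 29:
  remove root 29; move last element 64 to root → [64, 42, 30, 53, 47, 34]
  64 vs smaller child 30 at index 2, swap → [30, 42, 64, 53, 47, 34]
  64 vs only child 34 at index 5, swap → [30, 42, 34, 53, 47, 64]
extract-min → returns 30:
  remove root 30; move last element 64 to root → [64, 42, 34, 53, 47]
  64 vs smaller child 34 at index 2, swap → [34, 42, 64, 53, 47]

[34, 42, 64, 53, 47]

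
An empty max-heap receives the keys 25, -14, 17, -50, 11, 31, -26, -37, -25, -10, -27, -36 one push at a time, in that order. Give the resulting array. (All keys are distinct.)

[31, 11, 25, -25, -10, 17, -26, -50, -37, -14, -27, -36]

Insert 25:
  append 25 at index 0 → [25] (no swap needed)
Insert -14:
  append -14 at index 1 → [25, -14] (no swap needed)
Insert 17:
  append 17 at index 2 → [25, -14, 17] (no swap needed)
Insert -50:
  append -50 at index 3 → [25, -14, 17, -50] (no swap needed)
Insert 11:
  append 11 at index 4 → [25, -14, 17, -50, 11]
  11 > parent -14 at index 1, swap → [25, 11, 17, -50, -14]
Insert 31:
  append 31 at index 5 → [25, 11, 17, -50, -14, 31]
  31 > parent 17 at index 2, swap → [25, 11, 31, -50, -14, 17]
  31 > parent 25 at index 0, swap → [31, 11, 25, -50, -14, 17]
Insert -26:
  append -26 at index 6 → [31, 11, 25, -50, -14, 17, -26] (no swap needed)
Insert -37:
  append -37 at index 7 → [31, 11, 25, -50, -14, 17, -26, -37]
  -37 > parent -50 at index 3, swap → [31, 11, 25, -37, -14, 17, -26, -50]
Insert -25:
  append -25 at index 8 → [31, 11, 25, -37, -14, 17, -26, -50, -25]
  -25 > parent -37 at index 3, swap → [31, 11, 25, -25, -14, 17, -26, -50, -37]
Insert -10:
  append -10 at index 9 → [31, 11, 25, -25, -14, 17, -26, -50, -37, -10]
  -10 > parent -14 at index 4, swap → [31, 11, 25, -25, -10, 17, -26, -50, -37, -14]
Insert -27:
  append -27 at index 10 → [31, 11, 25, -25, -10, 17, -26, -50, -37, -14, -27] (no swap needed)
Insert -36:
  append -36 at index 11 → [31, 11, 25, -25, -10, 17, -26, -50, -37, -14, -27, -36] (no swap needed)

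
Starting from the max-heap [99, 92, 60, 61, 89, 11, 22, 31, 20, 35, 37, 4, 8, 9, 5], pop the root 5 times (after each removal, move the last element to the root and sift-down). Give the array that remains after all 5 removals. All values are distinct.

[37, 35, 22, 31, 8, 11, 4, 9, 20, 5]

extract-max #1 returns 99:
  remove root 99; move last element 5 to root → [5, 92, 60, 61, 89, 11, 22, 31, 20, 35, 37, 4, 8, 9]
  5 vs larger child 92 at index 1, swap → [92, 5, 60, 61, 89, 11, 22, 31, 20, 35, 37, 4, 8, 9]
  5 vs larger child 89 at index 4, swap → [92, 89, 60, 61, 5, 11, 22, 31, 20, 35, 37, 4, 8, 9]
  5 vs larger child 37 at index 10, swap → [92, 89, 60, 61, 37, 11, 22, 31, 20, 35, 5, 4, 8, 9]
extract-max #2 returns 92:
  remove root 92; move last element 9 to root → [9, 89, 60, 61, 37, 11, 22, 31, 20, 35, 5, 4, 8]
  9 vs larger child 89 at index 1, swap → [89, 9, 60, 61, 37, 11, 22, 31, 20, 35, 5, 4, 8]
  9 vs larger child 61 at index 3, swap → [89, 61, 60, 9, 37, 11, 22, 31, 20, 35, 5, 4, 8]
  9 vs larger child 31 at index 7, swap → [89, 61, 60, 31, 37, 11, 22, 9, 20, 35, 5, 4, 8]
extract-max #3 returns 89:
  remove root 89; move last element 8 to root → [8, 61, 60, 31, 37, 11, 22, 9, 20, 35, 5, 4]
  8 vs larger child 61 at index 1, swap → [61, 8, 60, 31, 37, 11, 22, 9, 20, 35, 5, 4]
  8 vs larger child 37 at index 4, swap → [61, 37, 60, 31, 8, 11, 22, 9, 20, 35, 5, 4]
  8 vs larger child 35 at index 9, swap → [61, 37, 60, 31, 35, 11, 22, 9, 20, 8, 5, 4]
extract-max #4 returns 61:
  remove root 61; move last element 4 to root → [4, 37, 60, 31, 35, 11, 22, 9, 20, 8, 5]
  4 vs larger child 60 at index 2, swap → [60, 37, 4, 31, 35, 11, 22, 9, 20, 8, 5]
  4 vs larger child 22 at index 6, swap → [60, 37, 22, 31, 35, 11, 4, 9, 20, 8, 5]
extract-max #5 returns 60:
  remove root 60; move last element 5 to root → [5, 37, 22, 31, 35, 11, 4, 9, 20, 8]
  5 vs larger child 37 at index 1, swap → [37, 5, 22, 31, 35, 11, 4, 9, 20, 8]
  5 vs larger child 35 at index 4, swap → [37, 35, 22, 31, 5, 11, 4, 9, 20, 8]
  5 vs only child 8 at index 9, swap → [37, 35, 22, 31, 8, 11, 4, 9, 20, 5]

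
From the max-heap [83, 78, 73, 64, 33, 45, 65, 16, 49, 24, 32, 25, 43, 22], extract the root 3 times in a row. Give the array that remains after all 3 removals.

[65, 64, 45, 49, 33, 25, 43, 16, 22, 24, 32]

extract-max #1 returns 83:
  remove root 83; move last element 22 to root → [22, 78, 73, 64, 33, 45, 65, 16, 49, 24, 32, 25, 43]
  22 vs larger child 78 at index 1, swap → [78, 22, 73, 64, 33, 45, 65, 16, 49, 24, 32, 25, 43]
  22 vs larger child 64 at index 3, swap → [78, 64, 73, 22, 33, 45, 65, 16, 49, 24, 32, 25, 43]
  22 vs larger child 49 at index 8, swap → [78, 64, 73, 49, 33, 45, 65, 16, 22, 24, 32, 25, 43]
extract-max #2 returns 78:
  remove root 78; move last element 43 to root → [43, 64, 73, 49, 33, 45, 65, 16, 22, 24, 32, 25]
  43 vs larger child 73 at index 2, swap → [73, 64, 43, 49, 33, 45, 65, 16, 22, 24, 32, 25]
  43 vs larger child 65 at index 6, swap → [73, 64, 65, 49, 33, 45, 43, 16, 22, 24, 32, 25]
extract-max #3 returns 73:
  remove root 73; move last element 25 to root → [25, 64, 65, 49, 33, 45, 43, 16, 22, 24, 32]
  25 vs larger child 65 at index 2, swap → [65, 64, 25, 49, 33, 45, 43, 16, 22, 24, 32]
  25 vs larger child 45 at index 5, swap → [65, 64, 45, 49, 33, 25, 43, 16, 22, 24, 32]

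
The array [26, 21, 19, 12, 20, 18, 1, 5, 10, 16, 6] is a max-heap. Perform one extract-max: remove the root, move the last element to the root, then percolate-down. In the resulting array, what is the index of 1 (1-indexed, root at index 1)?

7

remove root 26; move last element 6 to root → [6, 21, 19, 12, 20, 18, 1, 5, 10, 16]
6 vs larger child 21 at index 2, swap → [21, 6, 19, 12, 20, 18, 1, 5, 10, 16]
6 vs larger child 20 at index 5, swap → [21, 20, 19, 12, 6, 18, 1, 5, 10, 16]
6 vs only child 16 at index 10, swap → [21, 20, 19, 12, 16, 18, 1, 5, 10, 6]
resulting array: [21, 20, 19, 12, 16, 18, 1, 5, 10, 6]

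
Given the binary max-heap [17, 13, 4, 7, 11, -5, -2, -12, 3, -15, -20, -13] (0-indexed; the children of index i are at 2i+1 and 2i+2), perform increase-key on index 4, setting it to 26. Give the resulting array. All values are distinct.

[26, 17, 4, 7, 13, -5, -2, -12, 3, -15, -20, -13]

set index 4 from 11 to 26 → [17, 13, 4, 7, 26, -5, -2, -12, 3, -15, -20, -13]
26 > parent 13 at index 1, swap → [17, 26, 4, 7, 13, -5, -2, -12, 3, -15, -20, -13]
26 > parent 17 at index 0, swap → [26, 17, 4, 7, 13, -5, -2, -12, 3, -15, -20, -13]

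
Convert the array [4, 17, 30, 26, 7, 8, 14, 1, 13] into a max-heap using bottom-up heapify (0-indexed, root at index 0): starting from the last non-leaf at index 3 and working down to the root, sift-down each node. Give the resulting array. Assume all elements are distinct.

sift down from index 3: already satisfies heap property
sift down from index 2: already satisfies heap property
sift down from index 1:
  17 vs larger child 26 at index 3, swap → [4, 26, 30, 17, 7, 8, 14, 1, 13]
sift down from index 0:
  4 vs larger child 30 at index 2, swap → [30, 26, 4, 17, 7, 8, 14, 1, 13]
  4 vs larger child 14 at index 6, swap → [30, 26, 14, 17, 7, 8, 4, 1, 13]

[30, 26, 14, 17, 7, 8, 4, 1, 13]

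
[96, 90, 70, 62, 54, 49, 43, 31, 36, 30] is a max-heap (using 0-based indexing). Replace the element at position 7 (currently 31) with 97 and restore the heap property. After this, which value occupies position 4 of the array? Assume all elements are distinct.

54

set index 7 from 31 to 97 → [96, 90, 70, 62, 54, 49, 43, 97, 36, 30]
97 > parent 62 at index 3, swap → [96, 90, 70, 97, 54, 49, 43, 62, 36, 30]
97 > parent 90 at index 1, swap → [96, 97, 70, 90, 54, 49, 43, 62, 36, 30]
97 > parent 96 at index 0, swap → [97, 96, 70, 90, 54, 49, 43, 62, 36, 30]
resulting array: [97, 96, 70, 90, 54, 49, 43, 62, 36, 30]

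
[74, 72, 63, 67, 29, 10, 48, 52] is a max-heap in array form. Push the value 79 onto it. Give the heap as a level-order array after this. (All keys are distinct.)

[79, 74, 63, 72, 29, 10, 48, 52, 67]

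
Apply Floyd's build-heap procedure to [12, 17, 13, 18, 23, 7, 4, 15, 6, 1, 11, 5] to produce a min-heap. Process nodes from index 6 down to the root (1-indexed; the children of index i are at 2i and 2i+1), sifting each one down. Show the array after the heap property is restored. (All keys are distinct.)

[1, 6, 4, 12, 11, 5, 13, 15, 18, 23, 17, 7]

sift down from index 6:
  7 vs only child 5 at index 12, swap → [12, 17, 13, 18, 23, 5, 4, 15, 6, 1, 11, 7]
sift down from index 5:
  23 vs smaller child 1 at index 10, swap → [12, 17, 13, 18, 1, 5, 4, 15, 6, 23, 11, 7]
sift down from index 4:
  18 vs smaller child 6 at index 9, swap → [12, 17, 13, 6, 1, 5, 4, 15, 18, 23, 11, 7]
sift down from index 3:
  13 vs smaller child 4 at index 7, swap → [12, 17, 4, 6, 1, 5, 13, 15, 18, 23, 11, 7]
sift down from index 2:
  17 vs smaller child 1 at index 5, swap → [12, 1, 4, 6, 17, 5, 13, 15, 18, 23, 11, 7]
  17 vs smaller child 11 at index 11, swap → [12, 1, 4, 6, 11, 5, 13, 15, 18, 23, 17, 7]
sift down from index 1:
  12 vs smaller child 1 at index 2, swap → [1, 12, 4, 6, 11, 5, 13, 15, 18, 23, 17, 7]
  12 vs smaller child 6 at index 4, swap → [1, 6, 4, 12, 11, 5, 13, 15, 18, 23, 17, 7]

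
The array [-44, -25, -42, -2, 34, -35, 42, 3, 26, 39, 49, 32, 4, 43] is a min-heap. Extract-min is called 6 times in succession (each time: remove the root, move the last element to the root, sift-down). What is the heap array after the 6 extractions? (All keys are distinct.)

extract-min #1 returns -44:
  remove root -44; move last element 43 to root → [43, -25, -42, -2, 34, -35, 42, 3, 26, 39, 49, 32, 4]
  43 vs smaller child -42 at index 2, swap → [-42, -25, 43, -2, 34, -35, 42, 3, 26, 39, 49, 32, 4]
  43 vs smaller child -35 at index 5, swap → [-42, -25, -35, -2, 34, 43, 42, 3, 26, 39, 49, 32, 4]
  43 vs smaller child 4 at index 12, swap → [-42, -25, -35, -2, 34, 4, 42, 3, 26, 39, 49, 32, 43]
extract-min #2 returns -42:
  remove root -42; move last element 43 to root → [43, -25, -35, -2, 34, 4, 42, 3, 26, 39, 49, 32]
  43 vs smaller child -35 at index 2, swap → [-35, -25, 43, -2, 34, 4, 42, 3, 26, 39, 49, 32]
  43 vs smaller child 4 at index 5, swap → [-35, -25, 4, -2, 34, 43, 42, 3, 26, 39, 49, 32]
  43 vs only child 32 at index 11, swap → [-35, -25, 4, -2, 34, 32, 42, 3, 26, 39, 49, 43]
extract-min #3 returns -35:
  remove root -35; move last element 43 to root → [43, -25, 4, -2, 34, 32, 42, 3, 26, 39, 49]
  43 vs smaller child -25 at index 1, swap → [-25, 43, 4, -2, 34, 32, 42, 3, 26, 39, 49]
  43 vs smaller child -2 at index 3, swap → [-25, -2, 4, 43, 34, 32, 42, 3, 26, 39, 49]
  43 vs smaller child 3 at index 7, swap → [-25, -2, 4, 3, 34, 32, 42, 43, 26, 39, 49]
extract-min #4 returns -25:
  remove root -25; move last element 49 to root → [49, -2, 4, 3, 34, 32, 42, 43, 26, 39]
  49 vs smaller child -2 at index 1, swap → [-2, 49, 4, 3, 34, 32, 42, 43, 26, 39]
  49 vs smaller child 3 at index 3, swap → [-2, 3, 4, 49, 34, 32, 42, 43, 26, 39]
  49 vs smaller child 26 at index 8, swap → [-2, 3, 4, 26, 34, 32, 42, 43, 49, 39]
extract-min #5 returns -2:
  remove root -2; move last element 39 to root → [39, 3, 4, 26, 34, 32, 42, 43, 49]
  39 vs smaller child 3 at index 1, swap → [3, 39, 4, 26, 34, 32, 42, 43, 49]
  39 vs smaller child 26 at index 3, swap → [3, 26, 4, 39, 34, 32, 42, 43, 49]
extract-min #6 returns 3:
  remove root 3; move last element 49 to root → [49, 26, 4, 39, 34, 32, 42, 43]
  49 vs smaller child 4 at index 2, swap → [4, 26, 49, 39, 34, 32, 42, 43]
  49 vs smaller child 32 at index 5, swap → [4, 26, 32, 39, 34, 49, 42, 43]

[4, 26, 32, 39, 34, 49, 42, 43]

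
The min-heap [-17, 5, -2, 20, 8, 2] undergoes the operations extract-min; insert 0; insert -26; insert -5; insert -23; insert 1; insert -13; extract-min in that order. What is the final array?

[-23, -13, -2, -5, 1, 2, 0, 20, 5, 8]

extract-min → returns -17:
  remove root -17; move last element 2 to root → [2, 5, -2, 20, 8]
  2 vs smaller child -2 at index 2, swap → [-2, 5, 2, 20, 8]
insert 0:
  append 0 at index 5 → [-2, 5, 2, 20, 8, 0]
  0 < parent 2 at index 2, swap → [-2, 5, 0, 20, 8, 2]
insert -26:
  append -26 at index 6 → [-2, 5, 0, 20, 8, 2, -26]
  -26 < parent 0 at index 2, swap → [-2, 5, -26, 20, 8, 2, 0]
  -26 < parent -2 at index 0, swap → [-26, 5, -2, 20, 8, 2, 0]
insert -5:
  append -5 at index 7 → [-26, 5, -2, 20, 8, 2, 0, -5]
  -5 < parent 20 at index 3, swap → [-26, 5, -2, -5, 8, 2, 0, 20]
  -5 < parent 5 at index 1, swap → [-26, -5, -2, 5, 8, 2, 0, 20]
insert -23:
  append -23 at index 8 → [-26, -5, -2, 5, 8, 2, 0, 20, -23]
  -23 < parent 5 at index 3, swap → [-26, -5, -2, -23, 8, 2, 0, 20, 5]
  -23 < parent -5 at index 1, swap → [-26, -23, -2, -5, 8, 2, 0, 20, 5]
insert 1:
  append 1 at index 9 → [-26, -23, -2, -5, 8, 2, 0, 20, 5, 1]
  1 < parent 8 at index 4, swap → [-26, -23, -2, -5, 1, 2, 0, 20, 5, 8]
insert -13:
  append -13 at index 10 → [-26, -23, -2, -5, 1, 2, 0, 20, 5, 8, -13]
  -13 < parent 1 at index 4, swap → [-26, -23, -2, -5, -13, 2, 0, 20, 5, 8, 1]
extract-min → returns -26:
  remove root -26; move last element 1 to root → [1, -23, -2, -5, -13, 2, 0, 20, 5, 8]
  1 vs smaller child -23 at index 1, swap → [-23, 1, -2, -5, -13, 2, 0, 20, 5, 8]
  1 vs smaller child -13 at index 4, swap → [-23, -13, -2, -5, 1, 2, 0, 20, 5, 8]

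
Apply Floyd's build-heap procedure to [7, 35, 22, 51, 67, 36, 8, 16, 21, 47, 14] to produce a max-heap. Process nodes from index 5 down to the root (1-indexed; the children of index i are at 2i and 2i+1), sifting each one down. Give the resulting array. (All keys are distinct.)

[67, 51, 36, 21, 47, 22, 8, 16, 7, 35, 14]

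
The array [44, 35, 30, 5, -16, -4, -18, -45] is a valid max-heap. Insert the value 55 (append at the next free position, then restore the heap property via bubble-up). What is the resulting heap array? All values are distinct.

append 55 at index 8 → [44, 35, 30, 5, -16, -4, -18, -45, 55]
55 > parent 5 at index 3, swap → [44, 35, 30, 55, -16, -4, -18, -45, 5]
55 > parent 35 at index 1, swap → [44, 55, 30, 35, -16, -4, -18, -45, 5]
55 > parent 44 at index 0, swap → [55, 44, 30, 35, -16, -4, -18, -45, 5]

[55, 44, 30, 35, -16, -4, -18, -45, 5]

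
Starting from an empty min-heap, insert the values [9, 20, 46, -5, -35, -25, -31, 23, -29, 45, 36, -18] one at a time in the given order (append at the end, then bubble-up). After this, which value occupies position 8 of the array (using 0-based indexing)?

20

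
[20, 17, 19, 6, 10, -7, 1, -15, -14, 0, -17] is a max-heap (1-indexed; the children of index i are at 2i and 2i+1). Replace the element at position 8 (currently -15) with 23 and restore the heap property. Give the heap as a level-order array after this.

set index 8 from -15 to 23 → [20, 17, 19, 6, 10, -7, 1, 23, -14, 0, -17]
23 > parent 6 at index 4, swap → [20, 17, 19, 23, 10, -7, 1, 6, -14, 0, -17]
23 > parent 17 at index 2, swap → [20, 23, 19, 17, 10, -7, 1, 6, -14, 0, -17]
23 > parent 20 at index 1, swap → [23, 20, 19, 17, 10, -7, 1, 6, -14, 0, -17]

[23, 20, 19, 17, 10, -7, 1, 6, -14, 0, -17]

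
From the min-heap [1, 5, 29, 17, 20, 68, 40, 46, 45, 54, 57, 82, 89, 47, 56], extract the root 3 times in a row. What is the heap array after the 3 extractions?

[20, 45, 29, 46, 47, 68, 40, 89, 56, 54, 57, 82]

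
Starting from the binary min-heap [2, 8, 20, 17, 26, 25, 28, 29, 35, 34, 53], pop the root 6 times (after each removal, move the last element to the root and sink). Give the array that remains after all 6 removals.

[28, 29, 35, 53, 34]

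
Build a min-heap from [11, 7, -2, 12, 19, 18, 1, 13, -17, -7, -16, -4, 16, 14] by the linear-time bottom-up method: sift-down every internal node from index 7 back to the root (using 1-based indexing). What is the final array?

[-17, -16, -4, 7, -7, -2, 1, 13, 12, 11, 19, 18, 16, 14]

sift down from index 7: already satisfies heap property
sift down from index 6:
  18 vs smaller child -4 at index 12, swap → [11, 7, -2, 12, 19, -4, 1, 13, -17, -7, -16, 18, 16, 14]
sift down from index 5:
  19 vs smaller child -16 at index 11, swap → [11, 7, -2, 12, -16, -4, 1, 13, -17, -7, 19, 18, 16, 14]
sift down from index 4:
  12 vs smaller child -17 at index 9, swap → [11, 7, -2, -17, -16, -4, 1, 13, 12, -7, 19, 18, 16, 14]
sift down from index 3:
  -2 vs smaller child -4 at index 6, swap → [11, 7, -4, -17, -16, -2, 1, 13, 12, -7, 19, 18, 16, 14]
sift down from index 2:
  7 vs smaller child -17 at index 4, swap → [11, -17, -4, 7, -16, -2, 1, 13, 12, -7, 19, 18, 16, 14]
sift down from index 1:
  11 vs smaller child -17 at index 2, swap → [-17, 11, -4, 7, -16, -2, 1, 13, 12, -7, 19, 18, 16, 14]
  11 vs smaller child -16 at index 5, swap → [-17, -16, -4, 7, 11, -2, 1, 13, 12, -7, 19, 18, 16, 14]
  11 vs smaller child -7 at index 10, swap → [-17, -16, -4, 7, -7, -2, 1, 13, 12, 11, 19, 18, 16, 14]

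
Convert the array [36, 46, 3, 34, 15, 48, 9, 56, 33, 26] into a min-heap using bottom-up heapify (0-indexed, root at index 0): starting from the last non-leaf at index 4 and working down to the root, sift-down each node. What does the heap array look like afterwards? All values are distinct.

[3, 15, 9, 33, 26, 48, 36, 56, 34, 46]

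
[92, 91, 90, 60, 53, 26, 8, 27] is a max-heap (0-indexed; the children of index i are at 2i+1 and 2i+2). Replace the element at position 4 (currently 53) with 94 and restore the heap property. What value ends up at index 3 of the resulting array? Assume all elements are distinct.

set index 4 from 53 to 94 → [92, 91, 90, 60, 94, 26, 8, 27]
94 > parent 91 at index 1, swap → [92, 94, 90, 60, 91, 26, 8, 27]
94 > parent 92 at index 0, swap → [94, 92, 90, 60, 91, 26, 8, 27]
resulting array: [94, 92, 90, 60, 91, 26, 8, 27]

60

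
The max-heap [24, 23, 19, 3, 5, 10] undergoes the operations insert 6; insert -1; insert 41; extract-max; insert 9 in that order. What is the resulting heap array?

insert 6:
  append 6 at index 6 → [24, 23, 19, 3, 5, 10, 6] (no swap needed)
insert -1:
  append -1 at index 7 → [24, 23, 19, 3, 5, 10, 6, -1] (no swap needed)
insert 41:
  append 41 at index 8 → [24, 23, 19, 3, 5, 10, 6, -1, 41]
  41 > parent 3 at index 3, swap → [24, 23, 19, 41, 5, 10, 6, -1, 3]
  41 > parent 23 at index 1, swap → [24, 41, 19, 23, 5, 10, 6, -1, 3]
  41 > parent 24 at index 0, swap → [41, 24, 19, 23, 5, 10, 6, -1, 3]
extract-max → returns 41:
  remove root 41; move last element 3 to root → [3, 24, 19, 23, 5, 10, 6, -1]
  3 vs larger child 24 at index 1, swap → [24, 3, 19, 23, 5, 10, 6, -1]
  3 vs larger child 23 at index 3, swap → [24, 23, 19, 3, 5, 10, 6, -1]
insert 9:
  append 9 at index 8 → [24, 23, 19, 3, 5, 10, 6, -1, 9]
  9 > parent 3 at index 3, swap → [24, 23, 19, 9, 5, 10, 6, -1, 3]

[24, 23, 19, 9, 5, 10, 6, -1, 3]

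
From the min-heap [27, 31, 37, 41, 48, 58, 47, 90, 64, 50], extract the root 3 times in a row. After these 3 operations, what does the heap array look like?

[41, 48, 47, 50, 90, 58, 64]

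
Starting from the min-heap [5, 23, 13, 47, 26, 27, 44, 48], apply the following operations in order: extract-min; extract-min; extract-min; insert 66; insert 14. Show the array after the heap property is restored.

[14, 44, 26, 47, 48, 66, 27]

extract-min → returns 5:
  remove root 5; move last element 48 to root → [48, 23, 13, 47, 26, 27, 44]
  48 vs smaller child 13 at index 2, swap → [13, 23, 48, 47, 26, 27, 44]
  48 vs smaller child 27 at index 5, swap → [13, 23, 27, 47, 26, 48, 44]
extract-min → returns 13:
  remove root 13; move last element 44 to root → [44, 23, 27, 47, 26, 48]
  44 vs smaller child 23 at index 1, swap → [23, 44, 27, 47, 26, 48]
  44 vs smaller child 26 at index 4, swap → [23, 26, 27, 47, 44, 48]
extract-min → returns 23:
  remove root 23; move last element 48 to root → [48, 26, 27, 47, 44]
  48 vs smaller child 26 at index 1, swap → [26, 48, 27, 47, 44]
  48 vs smaller child 44 at index 4, swap → [26, 44, 27, 47, 48]
insert 66:
  append 66 at index 5 → [26, 44, 27, 47, 48, 66] (no swap needed)
insert 14:
  append 14 at index 6 → [26, 44, 27, 47, 48, 66, 14]
  14 < parent 27 at index 2, swap → [26, 44, 14, 47, 48, 66, 27]
  14 < parent 26 at index 0, swap → [14, 44, 26, 47, 48, 66, 27]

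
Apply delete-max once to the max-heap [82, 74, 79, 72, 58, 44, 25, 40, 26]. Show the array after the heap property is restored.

[79, 74, 44, 72, 58, 26, 25, 40]

remove root 82; move last element 26 to root → [26, 74, 79, 72, 58, 44, 25, 40]
26 vs larger child 79 at index 2, swap → [79, 74, 26, 72, 58, 44, 25, 40]
26 vs larger child 44 at index 5, swap → [79, 74, 44, 72, 58, 26, 25, 40]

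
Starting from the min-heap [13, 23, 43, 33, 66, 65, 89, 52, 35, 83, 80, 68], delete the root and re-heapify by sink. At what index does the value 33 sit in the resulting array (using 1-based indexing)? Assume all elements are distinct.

remove root 13; move last element 68 to root → [68, 23, 43, 33, 66, 65, 89, 52, 35, 83, 80]
68 vs smaller child 23 at index 2, swap → [23, 68, 43, 33, 66, 65, 89, 52, 35, 83, 80]
68 vs smaller child 33 at index 4, swap → [23, 33, 43, 68, 66, 65, 89, 52, 35, 83, 80]
68 vs smaller child 35 at index 9, swap → [23, 33, 43, 35, 66, 65, 89, 52, 68, 83, 80]
resulting array: [23, 33, 43, 35, 66, 65, 89, 52, 68, 83, 80]

2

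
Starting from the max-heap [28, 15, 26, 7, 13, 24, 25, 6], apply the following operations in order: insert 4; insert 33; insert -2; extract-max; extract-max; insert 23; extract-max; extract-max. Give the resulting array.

[24, 23, 13, 7, 15, 4, -2, 6]

insert 4:
  append 4 at index 8 → [28, 15, 26, 7, 13, 24, 25, 6, 4] (no swap needed)
insert 33:
  append 33 at index 9 → [28, 15, 26, 7, 13, 24, 25, 6, 4, 33]
  33 > parent 13 at index 4, swap → [28, 15, 26, 7, 33, 24, 25, 6, 4, 13]
  33 > parent 15 at index 1, swap → [28, 33, 26, 7, 15, 24, 25, 6, 4, 13]
  33 > parent 28 at index 0, swap → [33, 28, 26, 7, 15, 24, 25, 6, 4, 13]
insert -2:
  append -2 at index 10 → [33, 28, 26, 7, 15, 24, 25, 6, 4, 13, -2] (no swap needed)
extract-max → returns 33:
  remove root 33; move last element -2 to root → [-2, 28, 26, 7, 15, 24, 25, 6, 4, 13]
  -2 vs larger child 28 at index 1, swap → [28, -2, 26, 7, 15, 24, 25, 6, 4, 13]
  -2 vs larger child 15 at index 4, swap → [28, 15, 26, 7, -2, 24, 25, 6, 4, 13]
  -2 vs only child 13 at index 9, swap → [28, 15, 26, 7, 13, 24, 25, 6, 4, -2]
extract-max → returns 28:
  remove root 28; move last element -2 to root → [-2, 15, 26, 7, 13, 24, 25, 6, 4]
  -2 vs larger child 26 at index 2, swap → [26, 15, -2, 7, 13, 24, 25, 6, 4]
  -2 vs larger child 25 at index 6, swap → [26, 15, 25, 7, 13, 24, -2, 6, 4]
insert 23:
  append 23 at index 9 → [26, 15, 25, 7, 13, 24, -2, 6, 4, 23]
  23 > parent 13 at index 4, swap → [26, 15, 25, 7, 23, 24, -2, 6, 4, 13]
  23 > parent 15 at index 1, swap → [26, 23, 25, 7, 15, 24, -2, 6, 4, 13]
extract-max → returns 26:
  remove root 26; move last element 13 to root → [13, 23, 25, 7, 15, 24, -2, 6, 4]
  13 vs larger child 25 at index 2, swap → [25, 23, 13, 7, 15, 24, -2, 6, 4]
  13 vs larger child 24 at index 5, swap → [25, 23, 24, 7, 15, 13, -2, 6, 4]
extract-max → returns 25:
  remove root 25; move last element 4 to root → [4, 23, 24, 7, 15, 13, -2, 6]
  4 vs larger child 24 at index 2, swap → [24, 23, 4, 7, 15, 13, -2, 6]
  4 vs larger child 13 at index 5, swap → [24, 23, 13, 7, 15, 4, -2, 6]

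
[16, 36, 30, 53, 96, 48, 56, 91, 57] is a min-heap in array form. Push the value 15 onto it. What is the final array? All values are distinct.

[15, 16, 30, 53, 36, 48, 56, 91, 57, 96]

append 15 at index 9 → [16, 36, 30, 53, 96, 48, 56, 91, 57, 15]
15 < parent 96 at index 4, swap → [16, 36, 30, 53, 15, 48, 56, 91, 57, 96]
15 < parent 36 at index 1, swap → [16, 15, 30, 53, 36, 48, 56, 91, 57, 96]
15 < parent 16 at index 0, swap → [15, 16, 30, 53, 36, 48, 56, 91, 57, 96]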